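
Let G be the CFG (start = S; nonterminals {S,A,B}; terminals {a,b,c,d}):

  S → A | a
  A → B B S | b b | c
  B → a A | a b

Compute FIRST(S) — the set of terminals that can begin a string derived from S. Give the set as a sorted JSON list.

FIRST sets, iterate to fixpoint:
round 1:
  A via A→b b: +{b}
  A via A→c: +{c}
  B via B→a A: +{a}
  S via S→A: +{b,c}
  S via S→a: +{a}
  FIRST(S)={a,b,c}  FIRST(A)={b,c}  FIRST(B)={a}
round 2:
  A via A→B B S: +{a}
  FIRST(S)={a,b,c}  FIRST(A)={a,b,c}  FIRST(B)={a}
round 3: (no change)
  FIRST(S)={a,b,c}  FIRST(A)={a,b,c}  FIRST(B)={a}

FIRST(S) = ["a", "b", "c"]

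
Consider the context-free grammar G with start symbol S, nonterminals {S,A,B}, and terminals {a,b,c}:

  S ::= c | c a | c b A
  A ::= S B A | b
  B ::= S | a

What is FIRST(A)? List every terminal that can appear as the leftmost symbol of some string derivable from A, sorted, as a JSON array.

FIRST sets, iterate to fixpoint:
pass 1:
  A via A→b: +{b}
  B via B→a: +{a}
  S via S→c: +{c}
  FIRST[S]={c}  FIRST[A]={b}  FIRST[B]={a}
pass 2:
  A via A→S B A: +{c}
  B via B→S: +{c}
  FIRST[S]={c}  FIRST[A]={b,c}  FIRST[B]={a,c}
pass 3: (no change)
  FIRST[S]={c}  FIRST[A]={b,c}  FIRST[B]={a,c}

FIRST(A) = ["b", "c"]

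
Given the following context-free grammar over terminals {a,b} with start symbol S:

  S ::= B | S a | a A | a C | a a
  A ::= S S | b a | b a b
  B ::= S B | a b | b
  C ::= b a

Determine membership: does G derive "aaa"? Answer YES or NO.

CNF form of G:
  S -> S B | S T1 | T1 A | T1 C | T1 T0 | T1 T1 | b
  A -> S S | T0 T1 | T0 X2
  B -> S B | T1 T0 | b
  C -> T0 T1
  T0 -> b
  T1 -> a
  X2 -> T1 T0

CYK table (by increasing span):
  cell(0,0) a: {T1}  orig:{}
  cell(1,1) a: {T1}  orig:{}
  cell(2,2) a: {T1}  orig:{}
  cell(0,1) aa: {S}
  cell(1,2) aa: {S}
  cell(0,2) aaa: {S}

S ∈ T[0,2] ⇒ YES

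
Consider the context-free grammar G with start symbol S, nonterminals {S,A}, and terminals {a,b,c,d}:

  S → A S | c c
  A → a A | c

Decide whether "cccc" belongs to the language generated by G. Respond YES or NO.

CNF form of G:
  S -> A S | T1 T1
  A -> T0 A | c
  T0 -> a
  T1 -> c

CYK table (by increasing span):
  [0..0]={A,T1}  "c"  orig:{A}
  [1..1]={A,T1}  "c"  orig:{A}
  [2..2]={A,T1}  "c"  orig:{A}
  [3..3]={A,T1}  "c"  orig:{A}
  [0..1]={S}  "cc"
  [1..2]={S}  "cc"
  [2..3]={S}  "cc"
  [0..2]={S}  "ccc"
  [1..3]={S}  "ccc"
  [0..3]={S}  "cccc"

S ∈ T[0,3] ⇒ YES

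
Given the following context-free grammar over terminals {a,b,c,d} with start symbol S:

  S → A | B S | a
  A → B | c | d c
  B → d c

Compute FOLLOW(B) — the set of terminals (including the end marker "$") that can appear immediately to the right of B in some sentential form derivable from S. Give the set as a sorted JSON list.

FIRST sets, iterate to fixpoint:
iter 1:
  A via A→c: +{c}
  A via A→d c: +{d}
  B via B→d c: +{d}
  S via S→A: +{c,d}
  S via S→a: +{a}
  S: {a,c,d}  A: {c,d}  B: {d}
iter 2: — fixpoint
  S: {a,c,d}  A: {c,d}  B: {d}

Compute FOLLOW by fixpoint:
seed FOLLOW(S) with $
pass 1:
  S→A: FOLLOW(A) ⊇ FOLLOW(S) ⊇ {$}; new: +{$}
  S→B S: FOLLOW(B) ⊇ FIRST(S) = {a,c,d}; new: +{a,c,d}
  FOLLOW[S]={$}  FOLLOW[A]={$}  FOLLOW[B]={a,c,d}
pass 2:
  A→B: FOLLOW(B) ⊇ FOLLOW(A) ⊇ {$}; new: +{$}
  FOLLOW[S]={$}  FOLLOW[A]={$}  FOLLOW[B]={$,a,c,d}
pass 3: — fixpoint
  FOLLOW[S]={$}  FOLLOW[A]={$}  FOLLOW[B]={$,a,c,d}

FOLLOW(B) = ["$", "a", "c", "d"]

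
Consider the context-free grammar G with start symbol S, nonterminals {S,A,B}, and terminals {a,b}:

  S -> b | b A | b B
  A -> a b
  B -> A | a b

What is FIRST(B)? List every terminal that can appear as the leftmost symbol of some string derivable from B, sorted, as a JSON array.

Compute FIRST by fixpoint:
iter 1:
  A via A→a b: +{a}
  B via B→A: +{a}
  S via S→b: +{b}
  FIRST[S]={b}  FIRST[A]={a}  FIRST[B]={a}
iter 2: — fixpoint
  FIRST[S]={b}  FIRST[A]={a}  FIRST[B]={a}

FIRST(B) = ["a"]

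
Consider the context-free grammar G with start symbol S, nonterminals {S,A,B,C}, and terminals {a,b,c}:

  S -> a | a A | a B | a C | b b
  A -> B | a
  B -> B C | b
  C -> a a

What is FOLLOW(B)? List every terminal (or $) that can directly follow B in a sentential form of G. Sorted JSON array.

Compute FIRST by fixpoint:
round 1:
  A via A→a: +{a}
  B via B→b: +{b}
  C via C→a a: +{a}
  S via S→a: +{a}
  S via S→b b: +{b}
  FIRST(S)={a,b}  FIRST(A)={a}  FIRST(B)={b}  FIRST(C)={a}
round 2:
  A via A→B: +{b}
  FIRST(S)={a,b}  FIRST(A)={a,b}  FIRST(B)={b}  FIRST(C)={a}
round 3: (stable)
  FIRST(S)={a,b}  FIRST(A)={a,b}  FIRST(B)={b}  FIRST(C)={a}

FOLLOW iteration:
FOLLOW(S) := {$}
round 1:
  B→B C: FOLLOW(B) ⊇ FIRST(C) = {a}; new: +{a}
  B→B C: FOLLOW(C) ⊇ FOLLOW(B) ⊇ {a}; new: +{a}
  S→a A: FOLLOW(A) ⊇ FOLLOW(S) ⊇ {$}; new: +{$}
  S→a B: FOLLOW(B) ⊇ FOLLOW(S) ⊇ {$}; new: +{$}
  S→a C: FOLLOW(C) ⊇ FOLLOW(S) ⊇ {$}; new: +{$}
  FOLLOW(S)={$}  FOLLOW(A)={$}  FOLLOW(B)={$,a}  FOLLOW(C)={$,a}
round 2: — fixpoint
  FOLLOW(S)={$}  FOLLOW(A)={$}  FOLLOW(B)={$,a}  FOLLOW(C)={$,a}

FOLLOW(B) = ["$", "a"]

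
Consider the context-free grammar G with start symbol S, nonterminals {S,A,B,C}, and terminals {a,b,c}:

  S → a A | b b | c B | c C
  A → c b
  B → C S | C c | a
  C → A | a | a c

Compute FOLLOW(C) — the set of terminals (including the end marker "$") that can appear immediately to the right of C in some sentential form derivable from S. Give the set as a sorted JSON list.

FIRST iteration:
[1]
  A via A→c b: +{c}
  B via B→a: +{a}
  C via C→A: +{c}
  C via C→a: +{a}
  S via S→a A: +{a}
  S via S→b b: +{b}
  S via S→c B: +{c}
  FIRST[S]={a,b,c}  FIRST[A]={c}  FIRST[B]={a}  FIRST[C]={a,c}
[2]
  B via B→C S: +{c}
  FIRST[S]={a,b,c}  FIRST[A]={c}  FIRST[B]={a,c}  FIRST[C]={a,c}
[3] done
  FIRST[S]={a,b,c}  FIRST[A]={c}  FIRST[B]={a,c}  FIRST[C]={a,c}

Compute FOLLOW by fixpoint:
seed FOLLOW(S) with $
round 1:
  B→C S: FOLLOW(C) ⊇ FIRST(S) = {a,b,c}; new: +{a,b,c}
  C→A: FOLLOW(A) ⊇ FOLLOW(C) ⊇ {a,b,c}; new: +{a,b,c}
  S→a A: FOLLOW(A) ⊇ FOLLOW(S) ⊇ {$}; new: +{$}
  S→c B: FOLLOW(B) ⊇ FOLLOW(S) ⊇ {$}; new: +{$}
  S→c C: FOLLOW(C) ⊇ FOLLOW(S) ⊇ {$}; new: +{$}
  FOLLOW(S)={$}  FOLLOW(A)={$,a,b,c}  FOLLOW(B)={$}  FOLLOW(C)={$,a,b,c}
round 2: (stable)
  FOLLOW(S)={$}  FOLLOW(A)={$,a,b,c}  FOLLOW(B)={$}  FOLLOW(C)={$,a,b,c}

FOLLOW(C) = ["$", "a", "b", "c"]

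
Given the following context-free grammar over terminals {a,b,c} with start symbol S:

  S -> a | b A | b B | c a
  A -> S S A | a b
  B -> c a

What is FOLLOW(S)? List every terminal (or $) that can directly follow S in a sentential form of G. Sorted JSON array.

FIRST iteration:
round 1:
  A via A→a b: +{a}
  B via B→c a: +{c}
  S via S→a: +{a}
  S via S→b A: +{b}
  S via S→c a: +{c}
  FIRST(S)={a,b,c}  FIRST(A)={a}  FIRST(B)={c}
round 2:
  A via A→S S A: +{b,c}
  FIRST(S)={a,b,c}  FIRST(A)={a,b,c}  FIRST(B)={c}
round 3: (stable)
  FIRST(S)={a,b,c}  FIRST(A)={a,b,c}  FIRST(B)={c}

Compute FOLLOW by fixpoint:
seed FOLLOW(S) with $
pass 1:
  A→S S A: FOLLOW(S) ⊇ FIRST(S) = {a,b,c}; new: +{a,b,c}
  S→b A: FOLLOW(A) ⊇ FOLLOW(S) ⊇ {$,a,b,c}; new: +{$,a,b,c}
  S→b B: FOLLOW(B) ⊇ FOLLOW(S) ⊇ {$,a,b,c}; new: +{$,a,b,c}
  FOLLOW[S]={$,a,b,c}  FOLLOW[A]={$,a,b,c}  FOLLOW[B]={$,a,b,c}
pass 2: (no change)
  FOLLOW[S]={$,a,b,c}  FOLLOW[A]={$,a,b,c}  FOLLOW[B]={$,a,b,c}

FOLLOW(S) = ["$", "a", "b", "c"]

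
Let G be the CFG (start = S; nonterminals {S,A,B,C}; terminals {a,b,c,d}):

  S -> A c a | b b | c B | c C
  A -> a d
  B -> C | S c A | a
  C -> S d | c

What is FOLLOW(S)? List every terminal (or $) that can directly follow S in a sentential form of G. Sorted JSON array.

FIRST sets, iterate to fixpoint:
iter 1:
  A via A→a d: +{a}
  B via B→a: +{a}
  C via C→c: +{c}
  S via S→A c a: +{a}
  S via S→b b: +{b}
  S via S→c B: +{c}
  S: {a,b,c}  A: {a}  B: {a}  C: {c}
iter 2:
  B via B→C: +{c}
  B via B→S c A: +{b}
  C via C→S d: +{a,b}
  S: {a,b,c}  A: {a}  B: {a,b,c}  C: {a,b,c}
iter 3: done
  S: {a,b,c}  A: {a}  B: {a,b,c}  C: {a,b,c}

FOLLOW sets:
initialize: $ ∈ FOLLOW(S)
[1]
  B→S c A: FOLLOW(S) ⊇ FIRST(c) = {c}; new: +{c}
  C→S d: FOLLOW(S) ⊇ FIRST(d) = {d}; new: +{d}
  S→A c a: FOLLOW(A) ⊇ FIRST(c) = {c}; new: +{c}
  S→c B: FOLLOW(B) ⊇ FOLLOW(S) ⊇ {$,c,d}; new: +{$,c,d}
  S→c C: FOLLOW(C) ⊇ FOLLOW(S) ⊇ {$,c,d}; new: +{$,c,d}
  S: {$,c,d}  A: {c}  B: {$,c,d}  C: {$,c,d}
[2]
  B→S c A: FOLLOW(A) ⊇ FOLLOW(B) ⊇ {$,c,d}; new: +{$,d}
  S: {$,c,d}  A: {$,c,d}  B: {$,c,d}  C: {$,c,d}
[3] (no change)
  S: {$,c,d}  A: {$,c,d}  B: {$,c,d}  C: {$,c,d}

FOLLOW(S) = ["$", "c", "d"]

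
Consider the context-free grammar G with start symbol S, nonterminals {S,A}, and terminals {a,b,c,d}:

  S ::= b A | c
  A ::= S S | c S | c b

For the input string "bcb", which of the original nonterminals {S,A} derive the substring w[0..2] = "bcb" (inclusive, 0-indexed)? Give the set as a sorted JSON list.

CNF form of G:
  S -> T1 A | c
  A -> S S | T0 S | T0 T1
  T0 -> c
  T1 -> b

Fill CYK table bottom-up — only the sub-triangle for w[0..2]:
  [0..0]={T1}  "b"  orig:{}
  [1..1]={S,T0}  "c"  orig:{S}
  [2..2]={T1}  "b"  orig:{}
  [0..1]=∅  "bc"
  [1..2]={A}  "cb"
  [0..2]={S}  "bcb"

Original NTs in T[0,2] deriving "bcb": ["S"]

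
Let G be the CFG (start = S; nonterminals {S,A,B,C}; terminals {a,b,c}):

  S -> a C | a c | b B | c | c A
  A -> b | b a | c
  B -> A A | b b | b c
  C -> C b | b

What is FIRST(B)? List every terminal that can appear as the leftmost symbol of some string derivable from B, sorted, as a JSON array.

FIRST iteration:
round 1:
  A via A→b: +{b}
  A via A→c: +{c}
  B via B→A A: +{b,c}
  C via C→b: +{b}
  S via S→a C: +{a}
  S via S→b B: +{b}
  S via S→c: +{c}
  S: {a,b,c}  A: {b,c}  B: {b,c}  C: {b}
round 2: done
  S: {a,b,c}  A: {b,c}  B: {b,c}  C: {b}

FIRST(B) = ["b", "c"]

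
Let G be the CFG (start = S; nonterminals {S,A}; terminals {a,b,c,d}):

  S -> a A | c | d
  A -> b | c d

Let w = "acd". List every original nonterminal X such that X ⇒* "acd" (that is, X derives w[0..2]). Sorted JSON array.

Convert to CNF:
  S -> T2 A | c | d
  A -> T0 T1 | b
  T0 -> c
  T1 -> d
  T2 -> a

CYK fill, restricted to cells inside w[0..2]:
  [0..0]={T2}  "a"  orig:{}
  [1..1]={S,T0}  "c"  orig:{S}
  [2..2]={S,T1}  "d"  orig:{S}
  [0..1]=∅  "ac"
  [1..2]={A}  "cd"
  [0..2]={S}  "acd"

Original NTs in T[0,2] deriving "acd": ["S"]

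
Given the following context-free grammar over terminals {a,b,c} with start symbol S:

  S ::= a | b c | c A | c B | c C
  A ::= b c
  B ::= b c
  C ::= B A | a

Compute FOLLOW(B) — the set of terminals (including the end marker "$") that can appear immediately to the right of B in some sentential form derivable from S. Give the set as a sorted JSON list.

FIRST sets, iterate to fixpoint:
pass 1:
  A via A→b c: +{b}
  B via B→b c: +{b}
  C via C→B A: +{b}
  C via C→a: +{a}
  S via S→a: +{a}
  S via S→b c: +{b}
  S via S→c A: +{c}
  FIRST(S)={a,b,c}  FIRST(A)={b}  FIRST(B)={b}  FIRST(C)={a,b}
pass 2: (stable)
  FIRST(S)={a,b,c}  FIRST(A)={b}  FIRST(B)={b}  FIRST(C)={a,b}

FOLLOW sets:
FOLLOW(S) := {$}
iter 1:
  C→B A: FOLLOW(B) ⊇ FIRST(A) = {b}; new: +{b}
  S→c A: FOLLOW(A) ⊇ FOLLOW(S) ⊇ {$}; new: +{$}
  S→c B: FOLLOW(B) ⊇ FOLLOW(S) ⊇ {$}; new: +{$}
  S→c C: FOLLOW(C) ⊇ FOLLOW(S) ⊇ {$}; new: +{$}
  FOLLOW[S]={$}  FOLLOW[A]={$}  FOLLOW[B]={$,b}  FOLLOW[C]={$}
iter 2: done
  FOLLOW[S]={$}  FOLLOW[A]={$}  FOLLOW[B]={$,b}  FOLLOW[C]={$}

FOLLOW(B) = ["$", "b"]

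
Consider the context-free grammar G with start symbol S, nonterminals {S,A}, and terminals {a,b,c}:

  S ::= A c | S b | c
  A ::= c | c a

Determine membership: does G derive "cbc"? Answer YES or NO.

CNF form of G:
  S -> A T0 | S T2 | c
  A -> T0 T1 | c
  T0 -> c
  T1 -> a
  T2 -> b

CYK table (by increasing span):
  cell(0,0) c: {A,S,T0}  orig:{A,S}
  cell(1,1) b: {T2}  orig:{}
  cell(2,2) c: {A,S,T0}  orig:{A,S}
  cell(0,1) cb: {S}
  cell(1,2) bc: ∅
  cell(0,2) cbc: ∅

S ∉ T[0,2] ⇒ NO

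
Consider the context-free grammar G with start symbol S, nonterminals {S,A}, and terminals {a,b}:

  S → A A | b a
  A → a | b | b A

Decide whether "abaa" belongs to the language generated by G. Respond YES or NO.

CNF form of G:
  S -> A A | T0 T1
  A -> T0 A | a | b
  T0 -> b
  T1 -> a

Fill CYK table bottom-up:
  [0..0]={A,T1}  "a"  orig:{A}
  [1..1]={A,T0}  "b"  orig:{A}
  [2..2]={A,T1}  "a"  orig:{A}
  [3..3]={A,T1}  "a"  orig:{A}
  [0..1]={S}  "ab"
  [1..2]={A,S}  "ba"
  [2..3]={S}  "aa"
  [0..2]={S}  "aba"
  [1..3]={S}  "baa"
  [0..3]=∅  "abaa"

S ∉ T[0,3] ⇒ NO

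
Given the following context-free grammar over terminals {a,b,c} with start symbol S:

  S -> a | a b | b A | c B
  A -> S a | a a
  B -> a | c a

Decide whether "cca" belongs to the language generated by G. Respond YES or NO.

Convert to CNF:
  S -> T0 T2 | T1 B | T2 A | a
  A -> S T0 | T0 T0
  B -> T1 T0 | a
  T0 -> a
  T1 -> c
  T2 -> b

CYK fill:
  cell(0,0) c: {T1}  orig:{}
  cell(1,1) c: {T1}  orig:{}
  cell(2,2) a: {B,S,T0}  orig:{B,S}
  cell(0,1) cc: ∅
  cell(1,2) ca: {B,S}
  cell(0,2) cca: {S}

S ∈ T[0,2] ⇒ YES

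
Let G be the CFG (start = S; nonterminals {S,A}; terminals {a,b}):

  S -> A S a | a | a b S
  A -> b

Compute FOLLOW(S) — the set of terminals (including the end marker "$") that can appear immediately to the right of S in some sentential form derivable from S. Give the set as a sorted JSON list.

FIRST iteration:
round 1:
  A via A→b: +{b}
  S via S→A S a: +{b}
  S via S→a: +{a}
  FIRST(S)={a,b}  FIRST(A)={b}
round 2: done
  FIRST(S)={a,b}  FIRST(A)={b}

FOLLOW iteration:
FOLLOW(S) := {$}
round 1:
  S→A S a: FOLLOW(A) ⊇ FIRST(S) = {a,b}; new: +{a,b}
  S→A S a: FOLLOW(S) ⊇ FIRST(a) = {a}; new: +{a}
  FOLLOW[S]={$,a}  FOLLOW[A]={a,b}
round 2: — fixpoint
  FOLLOW[S]={$,a}  FOLLOW[A]={a,b}

FOLLOW(S) = ["$", "a"]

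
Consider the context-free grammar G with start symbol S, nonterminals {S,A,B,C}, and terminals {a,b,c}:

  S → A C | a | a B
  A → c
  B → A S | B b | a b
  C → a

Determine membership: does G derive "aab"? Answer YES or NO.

CNF form of G:
  S -> A C | T1 B | a
  A -> c
  B -> A S | B T0 | T1 T0
  C -> a
  T0 -> b
  T1 -> a

CYK table (by increasing span):
  T[0,0] 'a' = {C,S,T1}  orig:{C,S}
  T[1,1] 'a' = {C,S,T1}  orig:{C,S}
  T[2,2] 'b' = {T0}  orig:{}
  T[0,1] 'aa' = ∅
  T[1,2] 'ab' = {B}
  T[0,2] 'aab' = {S}

S ∈ T[0,2] ⇒ YES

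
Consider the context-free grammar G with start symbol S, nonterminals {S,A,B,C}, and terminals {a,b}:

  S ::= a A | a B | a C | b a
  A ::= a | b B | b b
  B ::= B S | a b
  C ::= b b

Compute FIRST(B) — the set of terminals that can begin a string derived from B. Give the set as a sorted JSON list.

FIRST sets, iterate to fixpoint:
pass 1:
  A via A→a: +{a}
  A via A→b B: +{b}
  B via B→a b: +{a}
  C via C→b b: +{b}
  S via S→a A: +{a}
  S via S→b a: +{b}
  FIRST(S)={a,b}  FIRST(A)={a,b}  FIRST(B)={a}  FIRST(C)={b}
pass 2: (no change)
  FIRST(S)={a,b}  FIRST(A)={a,b}  FIRST(B)={a}  FIRST(C)={b}

FIRST(B) = ["a"]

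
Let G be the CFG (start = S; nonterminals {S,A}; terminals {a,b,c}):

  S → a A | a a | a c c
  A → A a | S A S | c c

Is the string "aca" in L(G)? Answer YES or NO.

Convert to CNF:
  S -> T0 A | T0 T0 | T0 X3
  A -> A T0 | S X2 | T1 T1
  T0 -> a
  T1 -> c
  X2 -> A S
  X3 -> T1 T1

Fill CYK table bottom-up:
  cell(0,0) a: {T0}  orig:{}
  cell(1,1) c: {T1}  orig:{}
  cell(2,2) a: {T0}  orig:{}
  cell(0,1) ac: ∅
  cell(1,2) ca: ∅
  cell(0,2) aca: ∅

S ∉ T[0,2] ⇒ NO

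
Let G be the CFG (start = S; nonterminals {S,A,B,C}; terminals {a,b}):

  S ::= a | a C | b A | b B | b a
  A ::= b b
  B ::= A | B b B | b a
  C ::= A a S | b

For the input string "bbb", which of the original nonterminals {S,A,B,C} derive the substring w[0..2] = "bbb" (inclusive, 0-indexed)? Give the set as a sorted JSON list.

Convert to CNF:
  S -> T0 A | T0 B | T0 T1 | T1 C | a
  A -> T0 T0
  B -> B X2 | T0 T0 | T0 T1
  C -> A X3 | b
  T0 -> b
  T1 -> a
  X2 -> T0 B
  X3 -> T1 S

CYK table (by increasing span) — only the sub-triangle for w[0..2]:
  cell(0,0) b: {C,T0}  orig:{C}
  cell(1,1) b: {C,T0}  orig:{C}
  cell(2,2) b: {C,T0}  orig:{C}
  cell(0,1) bb: {A,B}
  cell(1,2) bb: {A,B}
  cell(0,2) bbb: {S,X2}  orig:{S}

Original NTs in T[0,2] deriving "bbb": ["S"]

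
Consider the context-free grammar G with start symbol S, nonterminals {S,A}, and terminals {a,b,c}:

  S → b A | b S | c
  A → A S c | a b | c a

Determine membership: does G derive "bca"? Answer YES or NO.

CNF form of G:
  S -> T2 A | T2 S | c
  A -> A X3 | T0 T1 | T1 T2
  T0 -> c
  T1 -> a
  T2 -> b
  X3 -> S T0

CYK table (by increasing span):
  [0..0]={T2}  "b"  orig:{}
  [1..1]={S,T0}  "c"  orig:{S}
  [2..2]={T1}  "a"  orig:{}
  [0..1]={S}  "bc"
  [1..2]={A}  "ca"
  [0..2]={S}  "bca"

S ∈ T[0,2] ⇒ YES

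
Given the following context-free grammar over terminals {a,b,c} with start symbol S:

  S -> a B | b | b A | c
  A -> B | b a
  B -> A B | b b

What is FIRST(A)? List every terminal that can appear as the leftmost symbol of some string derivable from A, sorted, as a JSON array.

Compute FIRST by fixpoint:
pass 1:
  A via A→b a: +{b}
  B via B→A B: +{b}
  S via S→a B: +{a}
  S via S→b: +{b}
  S via S→c: +{c}
  FIRST[S]={a,b,c}  FIRST[A]={b}  FIRST[B]={b}
pass 2: (no change)
  FIRST[S]={a,b,c}  FIRST[A]={b}  FIRST[B]={b}

FIRST(A) = ["b"]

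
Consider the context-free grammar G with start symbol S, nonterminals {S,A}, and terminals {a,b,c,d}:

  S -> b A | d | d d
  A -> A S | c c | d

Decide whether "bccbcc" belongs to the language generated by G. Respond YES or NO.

Convert to CNF:
  S -> T1 A | T2 T2 | d
  A -> A S | T0 T0 | d
  T0 -> c
  T1 -> b
  T2 -> d

Fill CYK table bottom-up:
  cell(0,0) b: {T1}  orig:{}
  cell(1,1) c: {T0}  orig:{}
  cell(2,2) c: {T0}  orig:{}
  cell(3,3) b: {T1}  orig:{}
  cell(4,4) c: {T0}  orig:{}
  cell(5,5) c: {T0}  orig:{}
  cell(0,1) bc: ∅
  cell(1,2) cc: {A}
  cell(2,3) cb: ∅
  cell(3,4) bc: ∅
  cell(4,5) cc: {A}
  cell(0,2) bcc: {S}
  cell(1,3) ccb: ∅
  cell(2,4) cbc: ∅
  cell(3,5) bcc: {S}
  cell(0,3) bccb: ∅
  cell(1,4) ccbc: ∅
  cell(2,5) cbcc: ∅
  cell(0,4) bccbc: ∅
  cell(1,5) ccbcc: {A}
  cell(0,5) bccbcc: {S}

S ∈ T[0,5] ⇒ YES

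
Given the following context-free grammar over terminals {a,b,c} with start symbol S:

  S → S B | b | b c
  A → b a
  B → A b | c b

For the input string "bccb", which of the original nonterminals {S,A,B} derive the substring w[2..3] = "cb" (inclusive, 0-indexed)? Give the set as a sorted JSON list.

CNF form of G:
  S -> S B | T0 T2 | b
  A -> T0 T1
  B -> A T0 | T2 T0
  T0 -> b
  T1 -> a
  T2 -> c

Fill CYK table bottom-up, restricted to cells inside w[2..3]:
  T[2,2] 'c' = {T2}  orig:{}
  T[3,3] 'b' = {S,T0}  orig:{S}
  T[2,3] 'cb' = {B}

Original NTs in T[2,3] deriving "cb": ["B"]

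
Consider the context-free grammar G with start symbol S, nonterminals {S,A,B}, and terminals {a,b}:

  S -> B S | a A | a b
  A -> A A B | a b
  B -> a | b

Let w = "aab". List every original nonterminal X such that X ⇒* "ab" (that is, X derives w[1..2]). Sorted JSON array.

Convert to CNF:
  S -> B S | T0 A | T0 T1
  A -> A X2 | T0 T1
  B -> a | b
  T0 -> a
  T1 -> b
  X2 -> A B

Fill CYK table bottom-up — only the sub-triangle for w[1..2]:
  T[1,1] 'a' = {B,T0}  orig:{B}
  T[2,2] 'b' = {B,T1}  orig:{B}
  T[1,2] 'ab' = {A,S}

Original NTs in T[1,2] deriving "ab": ["A", "S"]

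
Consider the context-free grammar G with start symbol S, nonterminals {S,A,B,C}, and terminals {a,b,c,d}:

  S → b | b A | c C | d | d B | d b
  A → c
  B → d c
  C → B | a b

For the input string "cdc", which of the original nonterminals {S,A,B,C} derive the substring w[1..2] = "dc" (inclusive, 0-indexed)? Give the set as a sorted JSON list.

Convert to CNF:
  S -> T0 B | T0 T3 | T1 C | T3 A | b | d
  A -> c
  B -> T0 T1
  C -> T0 T1 | T2 T3
  T0 -> d
  T1 -> c
  T2 -> a
  T3 -> b

CYK fill — only the sub-triangle for w[1..2]:
  [1..1]={S,T0}  "d"  orig:{S}
  [2..2]={A,T1}  "c"  orig:{A}
  [1..2]={B,C}  "dc"

Original NTs in T[1,2] deriving "dc": ["B", "C"]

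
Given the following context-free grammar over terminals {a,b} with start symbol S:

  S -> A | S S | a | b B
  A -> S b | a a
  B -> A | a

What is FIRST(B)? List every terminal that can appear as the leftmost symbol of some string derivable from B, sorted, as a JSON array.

Compute FIRST by fixpoint:
[1]
  A via A→a a: +{a}
  B via B→A: +{a}
  S via S→A: +{a}
  S via S→b B: +{b}
  FIRST(S)={a,b}  FIRST(A)={a}  FIRST(B)={a}
[2]
  A via A→S b: +{b}
  B via B→A: +{b}
  FIRST(S)={a,b}  FIRST(A)={a,b}  FIRST(B)={a,b}
[3] (no change)
  FIRST(S)={a,b}  FIRST(A)={a,b}  FIRST(B)={a,b}

FIRST(B) = ["a", "b"]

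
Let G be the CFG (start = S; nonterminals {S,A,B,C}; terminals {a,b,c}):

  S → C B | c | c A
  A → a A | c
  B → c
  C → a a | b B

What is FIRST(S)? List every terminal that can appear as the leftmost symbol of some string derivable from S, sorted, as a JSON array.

FIRST iteration:
pass 1:
  A via A→a A: +{a}
  A via A→c: +{c}
  B via B→c: +{c}
  C via C→a a: +{a}
  C via C→b B: +{b}
  S via S→C B: +{a,b}
  S via S→c: +{c}
  FIRST[S]={a,b,c}  FIRST[A]={a,c}  FIRST[B]={c}  FIRST[C]={a,b}
pass 2: done
  FIRST[S]={a,b,c}  FIRST[A]={a,c}  FIRST[B]={c}  FIRST[C]={a,b}

FIRST(S) = ["a", "b", "c"]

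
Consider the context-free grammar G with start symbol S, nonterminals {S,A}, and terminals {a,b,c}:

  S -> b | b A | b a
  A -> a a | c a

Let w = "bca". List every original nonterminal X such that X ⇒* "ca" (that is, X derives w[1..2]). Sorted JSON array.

Convert to CNF:
  S -> T2 A | T2 T0 | b
  A -> T0 T0 | T1 T0
  T0 -> a
  T1 -> c
  T2 -> b

Fill CYK table bottom-up, restricted to cells inside w[1..2]:
  cell(1,1) c: {T1}  orig:{}
  cell(2,2) a: {T0}  orig:{}
  cell(1,2) ca: {A}

Original NTs in T[1,2] deriving "ca": ["A"]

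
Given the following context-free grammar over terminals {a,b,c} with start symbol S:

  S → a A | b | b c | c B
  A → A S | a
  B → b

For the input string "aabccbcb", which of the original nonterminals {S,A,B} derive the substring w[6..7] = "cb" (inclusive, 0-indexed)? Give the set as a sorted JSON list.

Convert to CNF:
  S -> T0 A | T1 T2 | T2 B | b
  A -> A S | a
  B -> b
  T0 -> a
  T1 -> b
  T2 -> c

CYK fill, restricted to cells inside w[6..7]:
  T[6,6] 'c' = {T2}  orig:{}
  T[7,7] 'b' = {B,S,T1}  orig:{B,S}
  T[6,7] 'cb' = {S}

Original NTs in T[6,7] deriving "cb": ["S"]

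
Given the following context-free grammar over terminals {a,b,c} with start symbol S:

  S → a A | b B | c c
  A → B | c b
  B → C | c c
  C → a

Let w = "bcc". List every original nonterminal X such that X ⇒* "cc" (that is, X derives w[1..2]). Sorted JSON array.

Convert to CNF:
  S -> T0 T0 | T1 B | T2 A
  A -> T0 T0 | T0 T1 | a
  B -> T0 T0 | a
  C -> a
  T0 -> c
  T1 -> b
  T2 -> a

Fill CYK table bottom-up — only the sub-triangle for w[1..2]:
  T[1,1] 'c' = {T0}  orig:{}
  T[2,2] 'c' = {T0}  orig:{}
  T[1,2] 'cc' = {A,B,S}

Original NTs in T[1,2] deriving "cc": ["A", "B", "S"]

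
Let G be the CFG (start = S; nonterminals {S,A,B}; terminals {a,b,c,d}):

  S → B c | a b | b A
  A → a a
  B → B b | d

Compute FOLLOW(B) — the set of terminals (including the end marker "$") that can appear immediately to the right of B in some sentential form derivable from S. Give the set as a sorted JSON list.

Compute FIRST by fixpoint:
round 1:
  A via A→a a: +{a}
  B via B→d: +{d}
  S via S→B c: +{d}
  S via S→a b: +{a}
  S via S→b A: +{b}
  FIRST[S]={a,b,d}  FIRST[A]={a}  FIRST[B]={d}
round 2: (no change)
  FIRST[S]={a,b,d}  FIRST[A]={a}  FIRST[B]={d}

FOLLOW sets:
initialize: $ ∈ FOLLOW(S)
[1]
  B→B b: FOLLOW(B) ⊇ FIRST(b) = {b}; new: +{b}
  S→B c: FOLLOW(B) ⊇ FIRST(c) = {c}; new: +{c}
  S→b A: FOLLOW(A) ⊇ FOLLOW(S) ⊇ {$}; new: +{$}
  FOLLOW[S]={$}  FOLLOW[A]={$}  FOLLOW[B]={b,c}
[2] (no change)
  FOLLOW[S]={$}  FOLLOW[A]={$}  FOLLOW[B]={b,c}

FOLLOW(B) = ["b", "c"]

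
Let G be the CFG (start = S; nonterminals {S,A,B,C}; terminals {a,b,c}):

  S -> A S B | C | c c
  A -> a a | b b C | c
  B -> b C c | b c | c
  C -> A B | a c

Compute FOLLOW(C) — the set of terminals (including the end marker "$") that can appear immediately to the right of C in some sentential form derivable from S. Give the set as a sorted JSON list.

Compute FIRST by fixpoint:
pass 1:
  A via A→a a: +{a}
  A via A→b b C: +{b}
  A via A→c: +{c}
  B via B→b C c: +{b}
  B via B→c: +{c}
  C via C→A B: +{a,b,c}
  S via S→A S B: +{a,b,c}
  S: {a,b,c}  A: {a,b,c}  B: {b,c}  C: {a,b,c}
pass 2: (stable)
  S: {a,b,c}  A: {a,b,c}  B: {b,c}  C: {a,b,c}

FOLLOW sets:
seed FOLLOW(S) with $
pass 1:
  B→b C c: FOLLOW(C) ⊇ FIRST(c) = {c}; new: +{c}
  C→A B: FOLLOW(A) ⊇ FIRST(B) = {b,c}; new: +{b,c}
  C→A B: FOLLOW(B) ⊇ FOLLOW(C) ⊇ {c}; new: +{c}
  S→A S B: FOLLOW(A) ⊇ FIRST(S) = {a,b,c}; new: +{a}
  S→A S B: FOLLOW(S) ⊇ FIRST(B) = {b,c}; new: +{b,c}
  S→A S B: FOLLOW(B) ⊇ FOLLOW(S) ⊇ {$,b,c}; new: +{$,b}
  S→C: FOLLOW(C) ⊇ FOLLOW(S) ⊇ {$,b,c}; new: +{$,b}
  FOLLOW(S)={$,b,c}  FOLLOW(A)={a,b,c}  FOLLOW(B)={$,b,c}  FOLLOW(C)={$,b,c}
pass 2:
  A→b b C: FOLLOW(C) ⊇ FOLLOW(A) ⊇ {a,b,c}; new: +{a}
  C→A B: FOLLOW(B) ⊇ FOLLOW(C) ⊇ {$,a,b,c}; new: +{a}
  FOLLOW(S)={$,b,c}  FOLLOW(A)={a,b,c}  FOLLOW(B)={$,a,b,c}  FOLLOW(C)={$,a,b,c}
pass 3: (no change)
  FOLLOW(S)={$,b,c}  FOLLOW(A)={a,b,c}  FOLLOW(B)={$,a,b,c}  FOLLOW(C)={$,a,b,c}

FOLLOW(C) = ["$", "a", "b", "c"]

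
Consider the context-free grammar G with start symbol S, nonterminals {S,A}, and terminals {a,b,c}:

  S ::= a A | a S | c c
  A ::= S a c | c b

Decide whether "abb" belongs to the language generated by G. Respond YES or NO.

CNF form of G:
  S -> T0 A | T0 S | T1 T1
  A -> S X3 | T1 T2
  T0 -> a
  T1 -> c
  T2 -> b
  X3 -> T0 T1

CYK table (by increasing span):
  T[0,0] 'a' = {T0}  orig:{}
  T[1,1] 'b' = {T2}  orig:{}
  T[2,2] 'b' = {T2}  orig:{}
  T[0,1] 'ab' = ∅
  T[1,2] 'bb' = ∅
  T[0,2] 'abb' = ∅

S ∉ T[0,2] ⇒ NO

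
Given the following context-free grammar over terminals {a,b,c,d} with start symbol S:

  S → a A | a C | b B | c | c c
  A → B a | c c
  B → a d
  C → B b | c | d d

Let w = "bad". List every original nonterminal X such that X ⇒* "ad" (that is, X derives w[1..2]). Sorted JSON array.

Convert to CNF:
  S -> T0 A | T0 C | T1 T1 | T3 B | c
  A -> B T0 | T1 T1
  B -> T0 T2
  C -> B T3 | T2 T2 | c
  T0 -> a
  T1 -> c
  T2 -> d
  T3 -> b

CYK fill — only the sub-triangle for w[1..2]:
  [1..1]={T0}  "a"  orig:{}
  [2..2]={T2}  "d"  orig:{}
  [1..2]={B}  "ad"

Original NTs in T[1,2] deriving "ad": ["B"]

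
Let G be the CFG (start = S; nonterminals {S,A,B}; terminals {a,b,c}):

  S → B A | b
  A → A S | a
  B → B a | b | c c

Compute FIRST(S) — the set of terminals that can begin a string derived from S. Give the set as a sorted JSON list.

Compute FIRST by fixpoint:
iter 1:
  A via A→a: +{a}
  B via B→b: +{b}
  B via B→c c: +{c}
  S via S→B A: +{b,c}
  FIRST(S)={b,c}  FIRST(A)={a}  FIRST(B)={b,c}
iter 2: — fixpoint
  FIRST(S)={b,c}  FIRST(A)={a}  FIRST(B)={b,c}

FIRST(S) = ["b", "c"]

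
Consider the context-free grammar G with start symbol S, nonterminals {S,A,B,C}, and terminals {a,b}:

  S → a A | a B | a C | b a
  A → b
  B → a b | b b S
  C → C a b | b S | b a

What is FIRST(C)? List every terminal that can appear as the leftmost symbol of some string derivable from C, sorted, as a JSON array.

FIRST sets, iterate to fixpoint:
pass 1:
  A via A→b: +{b}
  B via B→a b: +{a}
  B via B→b b S: +{b}
  C via C→b S: +{b}
  S via S→a A: +{a}
  S via S→b a: +{b}
  FIRST(S)={a,b}  FIRST(A)={b}  FIRST(B)={a,b}  FIRST(C)={b}
pass 2: done
  FIRST(S)={a,b}  FIRST(A)={b}  FIRST(B)={a,b}  FIRST(C)={b}

FIRST(C) = ["b"]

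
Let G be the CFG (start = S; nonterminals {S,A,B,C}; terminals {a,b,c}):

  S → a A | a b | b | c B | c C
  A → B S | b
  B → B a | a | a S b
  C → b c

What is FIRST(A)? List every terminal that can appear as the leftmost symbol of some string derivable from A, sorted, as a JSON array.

FIRST sets, iterate to fixpoint:
[1]
  A via A→b: +{b}
  B via B→a: +{a}
  C via C→b c: +{b}
  S via S→a A: +{a}
  S via S→b: +{b}
  S via S→c B: +{c}
  FIRST[S]={a,b,c}  FIRST[A]={b}  FIRST[B]={a}  FIRST[C]={b}
[2]
  A via A→B S: +{a}
  FIRST[S]={a,b,c}  FIRST[A]={a,b}  FIRST[B]={a}  FIRST[C]={b}
[3] done
  FIRST[S]={a,b,c}  FIRST[A]={a,b}  FIRST[B]={a}  FIRST[C]={b}

FIRST(A) = ["a", "b"]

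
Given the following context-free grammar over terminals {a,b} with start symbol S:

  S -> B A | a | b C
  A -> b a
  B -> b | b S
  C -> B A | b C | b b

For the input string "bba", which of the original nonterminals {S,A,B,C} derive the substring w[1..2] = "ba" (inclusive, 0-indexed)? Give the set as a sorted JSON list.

Convert to CNF:
  S -> B A | T0 C | a
  A -> T0 T1
  B -> T0 S | b
  C -> B A | T0 C | T0 T0
  T0 -> b
  T1 -> a

Fill CYK table bottom-up — only the sub-triangle for w[1..2]:
  T[1,1] 'b' = {B,T0}  orig:{B}
  T[2,2] 'a' = {S,T1}  orig:{S}
  T[1,2] 'ba' = {A,B}

Original NTs in T[1,2] deriving "ba": ["A", "B"]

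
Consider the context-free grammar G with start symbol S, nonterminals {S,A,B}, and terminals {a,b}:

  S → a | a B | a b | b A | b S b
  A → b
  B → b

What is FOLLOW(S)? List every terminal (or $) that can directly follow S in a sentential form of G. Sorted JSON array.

Compute FIRST by fixpoint:
pass 1:
  A via A→b: +{b}
  B via B→b: +{b}
  S via S→a: +{a}
  S via S→b A: +{b}
  S: {a,b}  A: {b}  B: {b}
pass 2: done
  S: {a,b}  A: {b}  B: {b}

Compute FOLLOW by fixpoint:
initialize: $ ∈ FOLLOW(S)
pass 1:
  S→a B: FOLLOW(B) ⊇ FOLLOW(S) ⊇ {$}; new: +{$}
  S→b A: FOLLOW(A) ⊇ FOLLOW(S) ⊇ {$}; new: +{$}
  S→b S b: FOLLOW(S) ⊇ FIRST(b) = {b}; new: +{b}
  FOLLOW[S]={$,b}  FOLLOW[A]={$}  FOLLOW[B]={$}
pass 2:
  S→a B: FOLLOW(B) ⊇ FOLLOW(S) ⊇ {$,b}; new: +{b}
  S→b A: FOLLOW(A) ⊇ FOLLOW(S) ⊇ {$,b}; new: +{b}
  FOLLOW[S]={$,b}  FOLLOW[A]={$,b}  FOLLOW[B]={$,b}
pass 3: — fixpoint
  FOLLOW[S]={$,b}  FOLLOW[A]={$,b}  FOLLOW[B]={$,b}

FOLLOW(S) = ["$", "b"]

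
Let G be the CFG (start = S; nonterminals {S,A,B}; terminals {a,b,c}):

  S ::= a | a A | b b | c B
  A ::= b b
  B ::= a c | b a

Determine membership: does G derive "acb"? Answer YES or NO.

CNF form of G:
  S -> T0 T0 | T1 A | T2 B | a
  A -> T0 T0
  B -> T0 T1 | T1 T2
  T0 -> b
  T1 -> a
  T2 -> c

CYK table (by increasing span):
  T[0,0] 'a' = {S,T1}  orig:{S}
  T[1,1] 'c' = {T2}  orig:{}
  T[2,2] 'b' = {T0}  orig:{}
  T[0,1] 'ac' = {B}
  T[1,2] 'cb' = ∅
  T[0,2] 'acb' = ∅

S ∉ T[0,2] ⇒ NO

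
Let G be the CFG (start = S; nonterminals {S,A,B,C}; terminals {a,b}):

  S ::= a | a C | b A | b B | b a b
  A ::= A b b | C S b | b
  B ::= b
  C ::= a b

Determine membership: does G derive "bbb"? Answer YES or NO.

CNF form of G:
  S -> T0 A | T0 B | T0 X4 | T1 C | a
  A -> A X2 | C X3 | b
  B -> b
  C -> T1 T0
  T0 -> b
  T1 -> a
  X2 -> T0 T0
  X3 -> S T0
  X4 -> T1 T0

CYK table (by increasing span):
  [0..0]={A,B,T0}  "b"  orig:{A,B}
  [1..1]={A,B,T0}  "b"  orig:{A,B}
  [2..2]={A,B,T0}  "b"  orig:{A,B}
  [0..1]={S,X2}  "bb"  orig:{S}
  [1..2]={S,X2}  "bb"  orig:{S}
  [0..2]={A,X3}  "bbb"  orig:{A}

S ∉ T[0,2] ⇒ NO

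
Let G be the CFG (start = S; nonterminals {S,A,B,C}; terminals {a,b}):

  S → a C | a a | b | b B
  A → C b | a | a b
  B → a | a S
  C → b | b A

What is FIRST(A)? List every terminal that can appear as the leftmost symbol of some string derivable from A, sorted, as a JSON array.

FIRST iteration:
iter 1:
  A via A→a: +{a}
  B via B→a: +{a}
  C via C→b: +{b}
  S via S→a C: +{a}
  S via S→b: +{b}
  S: {a,b}  A: {a}  B: {a}  C: {b}
iter 2:
  A via A→C b: +{b}
  S: {a,b}  A: {a,b}  B: {a}  C: {b}
iter 3: (no change)
  S: {a,b}  A: {a,b}  B: {a}  C: {b}

FIRST(A) = ["a", "b"]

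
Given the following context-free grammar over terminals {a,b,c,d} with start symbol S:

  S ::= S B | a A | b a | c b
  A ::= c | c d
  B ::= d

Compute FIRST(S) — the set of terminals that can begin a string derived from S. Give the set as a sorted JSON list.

FIRST iteration:
[1]
  A via A→c: +{c}
  B via B→d: +{d}
  S via S→a A: +{a}
  S via S→b a: +{b}
  S via S→c b: +{c}
  FIRST[S]={a,b,c}  FIRST[A]={c}  FIRST[B]={d}
[2] (stable)
  FIRST[S]={a,b,c}  FIRST[A]={c}  FIRST[B]={d}

FIRST(S) = ["a", "b", "c"]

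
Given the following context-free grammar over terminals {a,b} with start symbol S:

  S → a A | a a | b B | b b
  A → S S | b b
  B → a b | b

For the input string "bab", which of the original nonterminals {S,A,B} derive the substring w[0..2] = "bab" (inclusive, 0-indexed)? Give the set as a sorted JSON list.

CNF form of G:
  S -> T0 B | T0 T0 | T1 A | T1 T1
  A -> S S | T0 T0
  B -> T1 T0 | b
  T0 -> b
  T1 -> a

CYK table (by increasing span), restricted to cells inside w[0..2]:
  [0..0]={B,T0}  "b"  orig:{B}
  [1..1]={T1}  "a"  orig:{}
  [2..2]={B,T0}  "b"  orig:{B}
  [0..1]=∅  "ba"
  [1..2]={B}  "ab"
  [0..2]={S}  "bab"

Original NTs in T[0,2] deriving "bab": ["S"]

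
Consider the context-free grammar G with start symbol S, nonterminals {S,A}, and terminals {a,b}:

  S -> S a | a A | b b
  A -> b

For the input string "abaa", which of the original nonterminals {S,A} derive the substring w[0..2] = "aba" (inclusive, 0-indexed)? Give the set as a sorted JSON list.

Convert to CNF:
  S -> S T0 | T0 A | T1 T1
  A -> b
  T0 -> a
  T1 -> b

CYK fill — only the sub-triangle for w[0..2]:
  T[0,0] 'a' = {T0}  orig:{}
  T[1,1] 'b' = {A,T1}  orig:{A}
  T[2,2] 'a' = {T0}  orig:{}
  T[0,1] 'ab' = {S}
  T[1,2] 'ba' = ∅
  T[0,2] 'aba' = {S}

Original NTs in T[0,2] deriving "aba": ["S"]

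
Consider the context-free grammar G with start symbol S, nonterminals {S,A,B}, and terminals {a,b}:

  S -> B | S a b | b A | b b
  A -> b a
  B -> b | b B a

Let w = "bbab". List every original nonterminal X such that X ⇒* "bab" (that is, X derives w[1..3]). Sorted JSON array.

Convert to CNF:
  S -> S X3 | T0 A | T0 T0 | T0 X4 | b
  A -> T0 T1
  B -> T0 X2 | b
  T0 -> b
  T1 -> a
  X2 -> B T1
  X3 -> T1 T0
  X4 -> B T1

Fill CYK table bottom-up (cells [i..j] with 1 ≤ i ≤ j ≤ 3 only):
  cell(1,1) b: {B,S,T0}  orig:{B,S}
  cell(2,2) a: {T1}  orig:{}
  cell(3,3) b: {B,S,T0}  orig:{B,S}
  cell(1,2) ba: {A,X2,X4}  orig:{A}
  cell(2,3) ab: {X3}  orig:{}
  cell(1,3) bab: {S}

Original NTs in T[1,3] deriving "bab": ["S"]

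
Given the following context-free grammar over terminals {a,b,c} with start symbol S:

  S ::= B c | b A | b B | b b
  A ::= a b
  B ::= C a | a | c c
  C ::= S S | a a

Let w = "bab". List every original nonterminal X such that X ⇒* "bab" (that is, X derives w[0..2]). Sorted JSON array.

CNF form of G:
  S -> B T2 | T1 A | T1 B | T1 T1
  A -> T0 T1
  B -> C T0 | T2 T2 | a
  C -> S S | T0 T0
  T0 -> a
  T1 -> b
  T2 -> c

Fill CYK table bottom-up (cells [i..j] with 0 ≤ i ≤ j ≤ 2 only):
  T[0,0] 'b' = {T1}  orig:{}
  T[1,1] 'a' = {B,T0}  orig:{B}
  T[2,2] 'b' = {T1}  orig:{}
  T[0,1] 'ba' = {S}
  T[1,2] 'ab' = {A}
  T[0,2] 'bab' = {S}

Original NTs in T[0,2] deriving "bab": ["S"]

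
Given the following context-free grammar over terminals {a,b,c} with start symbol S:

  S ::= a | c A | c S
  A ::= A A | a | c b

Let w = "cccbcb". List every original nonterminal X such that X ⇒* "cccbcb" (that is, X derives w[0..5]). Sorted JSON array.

Convert to CNF:
  S -> T0 A | T0 S | a
  A -> A A | T0 T1 | a
  T0 -> c
  T1 -> b

CYK fill (cells [i..j] with 0 ≤ i ≤ j ≤ 5 only):
  T[0,0] 'c' = {T0}  orig:{}
  T[1,1] 'c' = {T0}  orig:{}
  T[2,2] 'c' = {T0}  orig:{}
  T[3,3] 'b' = {T1}  orig:{}
  T[4,4] 'c' = {T0}  orig:{}
  T[5,5] 'b' = {T1}  orig:{}
  T[0,1] 'cc' = ∅
  T[1,2] 'cc' = ∅
  T[2,3] 'cb' = {A}
  T[3,4] 'bc' = ∅
  T[4,5] 'cb' = {A}
  T[0,2] 'ccc' = ∅
  T[1,3] 'ccb' = {S}
  T[2,4] 'cbc' = ∅
  T[3,5] 'bcb' = ∅
  T[0,3] 'cccb' = {S}
  T[1,4] 'ccbc' = ∅
  T[2,5] 'cbcb' = {A}
  T[0,4] 'cccbc' = ∅
  T[1,5] 'ccbcb' = {S}
  T[0,5] 'cccbcb' = {S}

Original NTs in T[0,5] deriving "cccbcb": ["S"]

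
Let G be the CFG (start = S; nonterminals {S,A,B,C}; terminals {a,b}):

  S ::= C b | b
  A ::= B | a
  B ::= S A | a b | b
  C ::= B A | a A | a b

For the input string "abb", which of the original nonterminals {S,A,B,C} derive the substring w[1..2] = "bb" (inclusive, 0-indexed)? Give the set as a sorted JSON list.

Convert to CNF:
  S -> C T1 | b
  A -> S A | T0 T1 | a | b
  B -> S A | T0 T1 | b
  C -> B A | T0 A | T0 T1
  T0 -> a
  T1 -> b

Fill CYK table bottom-up (cells [i..j] with 1 ≤ i ≤ j ≤ 2 only):
  cell(1,1) b: {A,B,S,T1}  orig:{A,B,S}
  cell(2,2) b: {A,B,S,T1}  orig:{A,B,S}
  cell(1,2) bb: {A,B,C}

Original NTs in T[1,2] deriving "bb": ["A", "B", "C"]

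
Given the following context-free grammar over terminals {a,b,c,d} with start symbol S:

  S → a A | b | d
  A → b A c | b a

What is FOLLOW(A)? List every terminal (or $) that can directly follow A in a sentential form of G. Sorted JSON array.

FIRST sets, iterate to fixpoint:
pass 1:
  A via A→b A c: +{b}
  S via S→a A: +{a}
  S via S→b: +{b}
  S via S→d: +{d}
  FIRST[S]={a,b,d}  FIRST[A]={b}
pass 2: (no change)
  FIRST[S]={a,b,d}  FIRST[A]={b}

Compute FOLLOW by fixpoint:
initialize: $ ∈ FOLLOW(S)
[1]
  A→b A c: FOLLOW(A) ⊇ FIRST(c) = {c}; new: +{c}
  S→a A: FOLLOW(A) ⊇ FOLLOW(S) ⊇ {$}; new: +{$}
  S: {$}  A: {$,c}
[2] done
  S: {$}  A: {$,c}

FOLLOW(A) = ["$", "c"]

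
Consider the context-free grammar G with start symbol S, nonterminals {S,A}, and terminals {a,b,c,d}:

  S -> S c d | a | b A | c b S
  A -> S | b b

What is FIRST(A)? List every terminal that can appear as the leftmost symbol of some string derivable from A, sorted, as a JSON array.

FIRST sets, iterate to fixpoint:
pass 1:
  A via A→b b: +{b}
  S via S→a: +{a}
  S via S→b A: +{b}
  S via S→c b S: +{c}
  S: {a,b,c}  A: {b}
pass 2:
  A via A→S: +{a,c}
  S: {a,b,c}  A: {a,b,c}
pass 3: — fixpoint
  S: {a,b,c}  A: {a,b,c}

FIRST(A) = ["a", "b", "c"]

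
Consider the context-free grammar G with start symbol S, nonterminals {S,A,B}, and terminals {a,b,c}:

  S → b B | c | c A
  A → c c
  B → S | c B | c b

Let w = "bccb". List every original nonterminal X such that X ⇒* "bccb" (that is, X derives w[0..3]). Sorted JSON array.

Convert to CNF:
  S -> T0 A | T1 B | c
  A -> T0 T0
  B -> T0 A | T0 B | T0 T1 | T1 B | c
  T0 -> c
  T1 -> b

Fill CYK table bottom-up (cells [i..j] with 0 ≤ i ≤ j ≤ 3 only):
  [0..0]={T1}  "b"  orig:{}
  [1..1]={B,S,T0}  "c"  orig:{B,S}
  [2..2]={B,S,T0}  "c"  orig:{B,S}
  [3..3]={T1}  "b"  orig:{}
  [0..1]={B,S}  "bc"
  [1..2]={A,B}  "cc"
  [2..3]={B}  "cb"
  [0..2]={B,S}  "bcc"
  [1..3]={B}  "ccb"
  [0..3]={B,S}  "bccb"

Original NTs in T[0,3] deriving "bccb": ["B", "S"]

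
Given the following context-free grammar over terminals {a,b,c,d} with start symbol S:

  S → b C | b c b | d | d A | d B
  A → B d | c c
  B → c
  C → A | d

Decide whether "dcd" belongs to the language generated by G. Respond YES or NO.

CNF form of G:
  S -> T0 A | T0 B | T2 C | T2 X3 | d
  A -> B T0 | T1 T1
  B -> c
  C -> B T0 | T1 T1 | d
  T0 -> d
  T1 -> c
  T2 -> b
  X3 -> T1 T2

CYK fill:
  T[0,0] 'd' = {C,S,T0}  orig:{C,S}
  T[1,1] 'c' = {B,T1}  orig:{B}
  T[2,2] 'd' = {C,S,T0}  orig:{C,S}
  T[0,1] 'dc' = {S}
  T[1,2] 'cd' = {A,C}
  T[0,2] 'dcd' = {S}

S ∈ T[0,2] ⇒ YES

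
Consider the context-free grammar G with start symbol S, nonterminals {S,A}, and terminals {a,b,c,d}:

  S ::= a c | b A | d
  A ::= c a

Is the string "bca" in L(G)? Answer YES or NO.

CNF form of G:
  S -> T1 T0 | T2 A | d
  A -> T0 T1
  T0 -> c
  T1 -> a
  T2 -> b

Fill CYK table bottom-up:
  cell(0,0) b: {T2}  orig:{}
  cell(1,1) c: {T0}  orig:{}
  cell(2,2) a: {T1}  orig:{}
  cell(0,1) bc: ∅
  cell(1,2) ca: {A}
  cell(0,2) bca: {S}

S ∈ T[0,2] ⇒ YES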